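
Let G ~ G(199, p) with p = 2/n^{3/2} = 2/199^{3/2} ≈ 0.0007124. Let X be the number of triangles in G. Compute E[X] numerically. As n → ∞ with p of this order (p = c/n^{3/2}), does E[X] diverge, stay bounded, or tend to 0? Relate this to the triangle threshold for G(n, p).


Number of potential triangles: C(199, 3) = 1293699.
Each occurs with probability p³ ≈ (0.0007124)³ ≈ 3.616189e-10.
By linearity: E[X] = C(199, 3)·p³ ≈ 1293699 · 3.616189e-10 ≈ 0.0005.
Since α = 3/2 > 1, p = c/n^{3/2} = o(1/n) is below the triangle threshold p ~ 1/n. Asymptotically E[X] ~ (c³/6)·n^{3(1−α)} = (2³/6)·n^{-1.5} → 0, so by Markov's inequality G has no triangles w.h.p.

E[X] ≈ 0.0005; in regime p = Θ(1/n^{3/2}) E[X] tends to 0 (below the triangle threshold p ~ 1/n).


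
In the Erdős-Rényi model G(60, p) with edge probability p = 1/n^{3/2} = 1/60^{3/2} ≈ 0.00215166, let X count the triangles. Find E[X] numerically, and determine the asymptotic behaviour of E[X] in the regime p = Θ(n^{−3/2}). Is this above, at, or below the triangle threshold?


Number of potential triangles: C(60, 3) = 34220.
Each occurs with probability p³ ≈ (0.00215166)³ ≈ 9.96137692e-09.
By linearity: E[X] = C(60, 3)·p³ ≈ 34220 · 9.96137692e-09 ≈ 0.000341.
Since α = 3/2 > 1, p = c/n^{3/2} = o(1/n) is below the triangle threshold p ~ 1/n. Asymptotically E[X] ~ (c³/6)·n^{3(1−α)} = (1³/6)·n^{-1.5} → 0, so by Markov's inequality G has no triangles w.h.p.

E[X] ≈ 0.000341; in regime p = Θ(1/n^{3/2}) E[X] tends to 0 (below the triangle threshold p ~ 1/n).


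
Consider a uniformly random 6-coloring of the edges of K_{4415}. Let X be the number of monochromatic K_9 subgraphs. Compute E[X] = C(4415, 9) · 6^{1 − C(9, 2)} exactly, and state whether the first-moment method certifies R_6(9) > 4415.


E[X] = C(4415, 9) · 6^{1 − 36} = 1742086910069196051229123255 · 6^{−35} = 1742086910069196051229123255/1719070799748422591028658176.
As a reduced fraction: E[X] = 1742086910069196051229123255/1719070799748422591028658176 ≈ 1.01339.
Is E[X] < 1? NO.
Since E[X] ≥ 1, the first-moment bound is inconclusive at n = 4415; it does NOT by itself certify R_6(9) > 4415.

E[X] = 1742086910069196051229123255/1719070799748422591028658176 ≈ 1.01339; E[X] ≥ 1; first-moment method inconclusive here.


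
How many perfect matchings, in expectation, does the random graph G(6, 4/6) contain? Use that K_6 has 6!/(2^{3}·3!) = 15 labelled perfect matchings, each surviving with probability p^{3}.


K_6 has 6!/(2^{3}·3!) = 15 labelled perfect matchings.
For each such perfect matching H, let X_H = 1 if all 3 edges of H are present in G. Then P[X_H = 1] = p^{3} = (2/3)^{3} = 8/27.
By linearity of expectation: E[X] = Σ_H E[X_H] = 15 · p^{3} = 15 · 8/27 = 40/9.
Numerically: E[X] ≈ 4.4444.

E[X] = 15 · (2/3)^{3} = 40/9 ≈ 4.4444.


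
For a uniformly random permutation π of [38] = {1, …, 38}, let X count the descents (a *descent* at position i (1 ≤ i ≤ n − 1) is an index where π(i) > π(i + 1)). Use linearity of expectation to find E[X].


Write X = Σ X_I over i = 1, …, 37, with X_I the indicator of one descent.
There are 37 indicators.
For each fixed i, the pair (π(i), π(i+1)) is a uniformly random ordered pair of distinct values from {1, …, 38}; by symmetry P[π(i) > π(i+1)] = 1/2.
By linearity: E[X] = 37 · (1/2) = (38 − 1) · (1/2) = 37/2 ≈ 18.500000.

E[X] = 37/2 = 18.500000.


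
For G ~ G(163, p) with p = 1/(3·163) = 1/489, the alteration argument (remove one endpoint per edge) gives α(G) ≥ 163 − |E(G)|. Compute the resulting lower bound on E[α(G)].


E[|E(G)|] = C(163, 2)·p = 13203 · (1/489) = 27.
E[α(G)] ≥ n − E[|E(G)|] = 163 − 27 = 136.
Numerically: ≈ 136.00000.
(This is only a lower bound; the true E[α(G)] may be larger.)

E[α(G)] ≥ 136 ≈ 136.00000.


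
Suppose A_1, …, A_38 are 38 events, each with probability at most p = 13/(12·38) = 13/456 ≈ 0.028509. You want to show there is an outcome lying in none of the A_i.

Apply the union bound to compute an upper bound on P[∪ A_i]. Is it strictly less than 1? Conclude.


Union bound: P[∪_{i=1}^{38} A_i] ≤ Σ_i P[A_i] ≤ 38·p = 38·(13/456) = 13/12.
Numerically: 13/12 ≈ 1.083333.
Is 13/12 < 1? NO.
Since the bound 13/12 is ≥ 1, the union bound is uninformative here; it does NOT by itself certify existence.

38·p = 13/12 ≈ 1.083333; existence NOT certified by the union bound.


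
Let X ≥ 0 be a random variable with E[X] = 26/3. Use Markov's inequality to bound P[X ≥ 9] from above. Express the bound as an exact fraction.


μ = E[X] = 26/3, a = 9.
Markov: P[X ≥ 9] ≤ μ/a = (26/3)/9 = 26/27.
Numerically: ≈ 0.96296.
(Since a = 9 > μ = 8.66667, the bound 26/27 is < 1 and informative.)

P[X ≥ 9] ≤ 26/27 ≈ 0.96296.


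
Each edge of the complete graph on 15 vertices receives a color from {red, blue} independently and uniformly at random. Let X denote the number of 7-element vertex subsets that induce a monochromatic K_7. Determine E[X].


Let X = Σ_S X_S over the C(15, 7) = 6435 subsets S of size 7, where X_S = 1 if the K_7 on S is monochromatic.
For a fixed S, the K_7 on S has C(7, 2) = 21 edges. P[all 21 edges red] = (1/2)^21, and likewise for blue, so P[monochromatic] = 2·(1/2)^21 = 2^{1 − 21} = 1/1048576.
Summing: E[X] = C(15, 7) · 2^{1 − 21} = 6435 · 1/1048576 = 6435/1048576.
Numerically: E[X] ≈ 0.006137.

E[X] = C(15,7)·2^(1−C(7,2)) = 6435/1048576 ≈ 0.006137.


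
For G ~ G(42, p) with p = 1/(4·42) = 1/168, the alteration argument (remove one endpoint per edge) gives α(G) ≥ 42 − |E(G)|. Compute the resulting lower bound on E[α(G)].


E[|E(G)|] = C(42, 2)·p = 861 · (1/168) = 41/8.
E[α(G)] ≥ n − E[|E(G)|] = 42 − 41/8 = 295/8.
Numerically: ≈ 36.875.
(This is only a lower bound; the true E[α(G)] may be larger.)

E[α(G)] ≥ 295/8 ≈ 36.875.


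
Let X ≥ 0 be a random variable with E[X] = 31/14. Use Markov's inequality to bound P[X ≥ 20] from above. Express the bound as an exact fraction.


μ = E[X] = 31/14, a = 20.
Markov: P[X ≥ 20] ≤ μ/a = (31/14)/20 = 31/280.
Numerically: ≈ 0.110714.
(Since a = 20 > μ = 2.214286, the bound 31/280 is < 1 and informative.)

P[X ≥ 20] ≤ 31/280 ≈ 0.110714.


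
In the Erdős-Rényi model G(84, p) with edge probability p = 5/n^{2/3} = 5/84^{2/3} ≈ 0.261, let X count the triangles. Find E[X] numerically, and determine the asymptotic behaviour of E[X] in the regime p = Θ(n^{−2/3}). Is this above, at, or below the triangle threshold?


Number of potential triangles: C(84, 3) = 95284.
Each occurs with probability p³ ≈ (0.261)³ ≈ 1.77154e-02.
By linearity: E[X] = C(84, 3)·p³ ≈ 95284 · 1.77154e-02 ≈ 1687.996.
Since α = 2/3 < 1, p = c/n^{2/3} ≫ 1/n is above the triangle threshold p ~ 1/n. Asymptotically E[X] ~ (c³/6)·n^{3(1−α)} = (5³/6)·n^{1} → ∞; triangles are abundant w.h.p.

E[X] ≈ 1687.996; in regime p = Θ(1/n^{2/3}) E[X] diverges (above the triangle threshold p ~ 1/n).


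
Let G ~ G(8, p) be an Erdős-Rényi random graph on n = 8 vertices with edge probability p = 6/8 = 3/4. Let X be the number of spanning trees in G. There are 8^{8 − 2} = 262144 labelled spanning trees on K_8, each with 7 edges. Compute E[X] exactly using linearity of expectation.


K_8 has 8^{8 − 2} = 262144 labelled spanning trees.
For each such spanning tree H, let X_H = 1 if all 7 edges of H are present in G. Then P[X_H = 1] = p^{7} = (3/4)^{7} = 2187/16384.
By linearity of expectation: E[X] = Σ_H E[X_H] = 262144 · p^{7} = 262144 · 2187/16384 = 34992.
Numerically: E[X] ≈ 34992.

E[X] = 262144 · (3/4)^{7} = 34992 ≈ 34992.


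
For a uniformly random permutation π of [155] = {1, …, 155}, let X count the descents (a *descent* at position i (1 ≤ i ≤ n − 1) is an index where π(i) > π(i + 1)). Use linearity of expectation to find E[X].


Write X = Σ X_I over i = 1, …, 154, with X_I the indicator of one descent.
There are 154 indicators.
For each fixed i, the pair (π(i), π(i+1)) is a uniformly random ordered pair of distinct values from {1, …, 155}; by symmetry P[π(i) > π(i+1)] = 1/2.
By linearity: E[X] = 154 · (1/2) = (155 − 1) · (1/2) = 77 ≈ 77.000.

E[X] = 77 = 77.000.


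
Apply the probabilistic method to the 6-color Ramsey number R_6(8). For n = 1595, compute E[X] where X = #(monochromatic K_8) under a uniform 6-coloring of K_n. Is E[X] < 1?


E[X] = C(1595, 8) · 6^{1 − 28} = 1020772636343363633895 · 6^{−27} = 1020772636343363633895/1023490369077469249536.
As a reduced fraction: E[X] = 113419181815929292655/113721152119718805504 ≈ 0.99734.
Is E[X] < 1? YES.
Since E[X] < 1, there exists a 6-coloring of K_{1595} with no monochromatic K_8; hence R_6(8) > 1595.

E[X] = 113419181815929292655/113721152119718805504 ≈ 0.99734; E[X] < 1, so R_6(8) > 1595.


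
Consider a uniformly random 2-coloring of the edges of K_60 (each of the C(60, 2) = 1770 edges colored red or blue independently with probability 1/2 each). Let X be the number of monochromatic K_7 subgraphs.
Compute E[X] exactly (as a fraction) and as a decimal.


Let X = Σ_S X_S over the C(60, 7) = 386206920 subsets S of size 7, where X_S = 1 if the K_7 on S is monochromatic.
For a fixed S, the K_7 on S has C(7, 2) = 21 edges. P[all 21 edges red] = (1/2)^21, and likewise for blue, so P[monochromatic] = 2·(1/2)^21 = 2^{1 − 21} = 1/1048576.
By linearity: E[X] = C(60, 7) · 2^{1 − 21} = 386206920 · 1/1048576 = 48275865/131072.
Numerically: E[X] ≈ 368.3156.

E[X] = C(60,7)·2^(1−C(7,2)) = 48275865/131072 ≈ 368.3156.


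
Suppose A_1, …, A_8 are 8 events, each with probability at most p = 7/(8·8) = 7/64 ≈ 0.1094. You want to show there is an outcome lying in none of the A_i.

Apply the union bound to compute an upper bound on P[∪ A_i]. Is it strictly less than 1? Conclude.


Union bound: P[∪_{i=1}^{8} A_i] ≤ Σ_i P[A_i] ≤ 8·p = 8·(7/64) = 7/8.
Numerically: 7/8 ≈ 0.8750.
Is 7/8 < 1? YES.
Since P[∪ A_i] ≤ 7/8 < 1, the complement has P[∩ A_i^c] ≥ 1 − 7/8 = 1/8 > 0, so some outcome avoids every A_i.

8·p = 7/8 ≈ 0.8750; existence CERTIFIED by the union bound.


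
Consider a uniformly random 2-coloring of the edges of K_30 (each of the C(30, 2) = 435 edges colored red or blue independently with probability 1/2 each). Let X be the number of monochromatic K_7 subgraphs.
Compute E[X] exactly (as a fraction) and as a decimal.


Let X = Σ_S X_S over the C(30, 7) = 2035800 subsets S of size 7, where X_S = 1 if the K_7 on S is monochromatic.
For a fixed S, the K_7 on S has C(7, 2) = 21 edges. P[all 21 edges red] = (1/2)^21, and likewise for blue, so P[monochromatic] = 2·(1/2)^21 = 2^{1 − 21} = 1/1048576.
By linearity of expectation: E[X] = C(30, 7) · 2^{1 − 21} = 2035800 · 1/1048576 = 254475/131072.
Numerically: E[X] ≈ 1.94149.

E[X] = C(30,7)·2^(1−C(7,2)) = 254475/131072 ≈ 1.94149.


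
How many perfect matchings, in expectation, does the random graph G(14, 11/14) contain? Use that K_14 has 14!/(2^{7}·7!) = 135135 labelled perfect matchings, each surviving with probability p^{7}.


K_14 has 14!/(2^{7}·7!) = 135135 labelled perfect matchings.
For each such perfect matching H, let X_H = 1 if all 7 edges of H are present in G. Then P[X_H = 1] = p^{7} = (11/14)^{7} = 19487171/105413504.
By linearity: E[X] = Σ_H E[X_H] = 135135 · p^{7} = 135135 · 19487171/105413504 = 376199836155/15059072.
Numerically: E[X] ≈ 24982.

E[X] = 135135 · (11/14)^{7} = 376199836155/15059072 ≈ 24982.


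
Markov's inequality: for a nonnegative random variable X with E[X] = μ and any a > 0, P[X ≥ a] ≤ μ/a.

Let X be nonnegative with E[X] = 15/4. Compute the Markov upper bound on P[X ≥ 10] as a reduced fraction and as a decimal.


μ = E[X] = 15/4, a = 10.
Markov: P[X ≥ 10] ≤ μ/a = (15/4)/10 = 3/8.
Numerically: ≈ 0.37500.
(Since a = 10 > μ = 3.75000, the bound 3/8 is < 1 and informative.)

P[X ≥ 10] ≤ 3/8 ≈ 0.37500.


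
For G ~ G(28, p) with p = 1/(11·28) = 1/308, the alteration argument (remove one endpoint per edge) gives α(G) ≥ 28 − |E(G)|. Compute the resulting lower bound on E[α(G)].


E[|E(G)|] = C(28, 2)·p = 378 · (1/308) = 27/22.
E[α(G)] ≥ n − E[|E(G)|] = 28 − 27/22 = 589/22.
Numerically: ≈ 26.772727.
(This is only a lower bound; the true E[α(G)] may be larger.)

E[α(G)] ≥ 589/22 ≈ 26.772727.


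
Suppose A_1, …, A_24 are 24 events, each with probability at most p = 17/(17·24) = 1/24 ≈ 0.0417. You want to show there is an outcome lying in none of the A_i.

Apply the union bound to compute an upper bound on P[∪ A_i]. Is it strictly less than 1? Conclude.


Union bound: P[∪_{i=1}^{24} A_i] ≤ Σ_i P[A_i] ≤ 24·p = 24·(1/24) = 1.
Numerically: 1 ≈ 1.0000.
Is 1 < 1? NO.
Since the bound 1 is ≥ 1, the union bound is uninformative here; it does NOT by itself certify existence.

24·p = 1 ≈ 1.0000; existence NOT certified by the union bound.


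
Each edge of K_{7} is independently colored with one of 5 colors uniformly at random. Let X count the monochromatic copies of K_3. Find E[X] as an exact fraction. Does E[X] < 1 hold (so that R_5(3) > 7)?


E[X] = C(7, 3) · 5^{1 − 3} = 35 · 5^{−2} = 35/25.
As a reduced fraction: E[X] = 7/5 ≈ 1.400000.
Is E[X] < 1? NO.
Since E[X] ≥ 1, the first-moment bound is inconclusive at n = 7; it does NOT by itself certify R_5(3) > 7.

E[X] = 7/5 ≈ 1.400000; E[X] ≥ 1; first-moment method inconclusive here.


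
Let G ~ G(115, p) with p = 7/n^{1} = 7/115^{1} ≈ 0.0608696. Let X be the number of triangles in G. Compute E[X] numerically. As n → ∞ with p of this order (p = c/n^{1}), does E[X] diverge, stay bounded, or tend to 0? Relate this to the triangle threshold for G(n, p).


Number of potential triangles: C(115, 3) = 246905.
Each occurs with probability p³ ≈ (0.0608696)³ ≈ 2.25528068e-04.
By linearity: E[X] = C(115, 3)·p³ ≈ 246905 · 2.25528068e-04 ≈ 55.684008.
Here α = 1, so p = 7/n is exactly at the triangle threshold p ~ 1/n. Asymptotically E[X] → c³/6 = 7³/6 = 343/6 ≈ 57.166667, a bounded constant. In this regime the triangle count is asymptotically Poisson(c³/6).

E[X] ≈ 55.684008; in regime p = Θ(1/n^{1}) E[X] stays bounded (at the triangle threshold p ~ 1/n).


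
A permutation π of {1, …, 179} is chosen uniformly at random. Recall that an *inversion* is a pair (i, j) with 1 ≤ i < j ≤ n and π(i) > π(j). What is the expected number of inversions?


Write X = Σ X_I over the C(179, 2) = 15931 pairs i < j, with X_I the indicator of one inversion.
There are 15931 indicators.
For each fixed pair i < j, the values π(i) and π(j) are two distinct elements of {1, …, 179} in uniformly random order; by symmetry P[π(i) > π(j)] = 1/2.
By linearity: E[X] = 15931 · (1/2) = C(179, 2) · (1/2) = 15931/2 = 15931/2 ≈ 7965.5000.

E[X] = 15931/2 = 7965.5000.


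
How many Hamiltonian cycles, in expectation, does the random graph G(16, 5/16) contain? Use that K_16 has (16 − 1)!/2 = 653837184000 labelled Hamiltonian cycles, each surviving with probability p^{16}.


K_16 has (16 − 1)!/2 = 653837184000 labelled Hamiltonian cycles.
For each such Hamiltonian cycle H, let X_H = 1 if all 16 edges of H are present in G. Then P[X_H = 1] = p^{16} = (5/16)^{16} = 152587890625/18446744073709551616.
By linearity: E[X] = Σ_H E[X_H] = 653837184000 · p^{16} = 653837184000 · 152587890625/18446744073709551616 = 97429332733154296875/18014398509481984.
Numerically: E[X] ≈ 5408.41.

E[X] = 653837184000 · (5/16)^{16} = 97429332733154296875/18014398509481984 ≈ 5408.41.


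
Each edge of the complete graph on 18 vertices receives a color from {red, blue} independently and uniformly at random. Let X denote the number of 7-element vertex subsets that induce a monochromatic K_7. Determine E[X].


Let X = Σ_S X_S over the C(18, 7) = 31824 subsets S of size 7, where X_S = 1 if the K_7 on S is monochromatic.
For a fixed S, the K_7 on S has C(7, 2) = 21 edges. P[all 21 edges red] = (1/2)^21, and likewise for blue, so P[monochromatic] = 2·(1/2)^21 = 2^{1 − 21} = 1/1048576.
By linearity: E[X] = C(18, 7) · 2^{1 − 21} = 31824 · 1/1048576 = 1989/65536.
Numerically: E[X] ≈ 0.030.

E[X] = C(18,7)·2^(1−C(7,2)) = 1989/65536 ≈ 0.030.


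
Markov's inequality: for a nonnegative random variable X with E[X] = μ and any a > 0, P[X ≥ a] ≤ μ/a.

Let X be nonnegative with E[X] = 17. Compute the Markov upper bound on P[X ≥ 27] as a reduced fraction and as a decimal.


μ = E[X] = 17, a = 27.
Markov: P[X ≥ 27] ≤ μ/a = (17)/27 = 17/27.
Numerically: ≈ 0.62963.
(Since a = 27 > μ = 17.00000, the bound 17/27 is < 1 and informative.)

P[X ≥ 27] ≤ 17/27 ≈ 0.62963.


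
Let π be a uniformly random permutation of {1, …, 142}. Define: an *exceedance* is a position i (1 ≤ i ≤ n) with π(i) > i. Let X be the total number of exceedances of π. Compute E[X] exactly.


Write X = Σ_{i=1}^{142} X_i, where X_i = 1_{π(i) > i}.
For each fixed i, π(i) is uniform over {1, …, 142} (marginal of a uniform permutation), so P[π(i) > i] = (n − i)/n. Summing: Σ_{i=1}^{142} (n − i)/n = (0 + 1 + … + 141)/142 = 142(142 − 1)/(2·142) = (142 − 1)/2.
Hence E[X] = Σ_{i=1}^{142} (142 − i)/142 = 141/2 ≈ 70.50000.

E[X] = 141/2 = 70.50000.


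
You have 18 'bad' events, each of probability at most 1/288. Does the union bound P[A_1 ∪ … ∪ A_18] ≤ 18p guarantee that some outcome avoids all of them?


Union bound: P[∪_{i=1}^{18} A_i] ≤ Σ_i P[A_i] ≤ 18·p = 18·(1/288) = 1/16.
Numerically: 1/16 ≈ 0.0625000.
Is 1/16 < 1? YES.
Since P[∪ A_i] ≤ 1/16 < 1, the complement has P[∩ A_i^c] ≥ 1 − 1/16 = 15/16 > 0, so some outcome avoids every A_i.

18·p = 1/16 ≈ 0.0625000; existence CERTIFIED by the union bound.


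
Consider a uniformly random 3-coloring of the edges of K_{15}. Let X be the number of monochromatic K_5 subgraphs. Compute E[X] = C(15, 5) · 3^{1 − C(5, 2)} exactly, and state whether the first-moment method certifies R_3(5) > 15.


E[X] = C(15, 5) · 3^{1 − 10} = 3003 · 3^{−9} = 3003/19683.
As a reduced fraction: E[X] = 1001/6561 ≈ 0.1525682.
Is E[X] < 1? YES.
Since E[X] < 1, there exists a 3-coloring of K_{15} with no monochromatic K_5; hence R_3(5) > 15.

E[X] = 1001/6561 ≈ 0.1525682; E[X] < 1, so R_3(5) > 15.


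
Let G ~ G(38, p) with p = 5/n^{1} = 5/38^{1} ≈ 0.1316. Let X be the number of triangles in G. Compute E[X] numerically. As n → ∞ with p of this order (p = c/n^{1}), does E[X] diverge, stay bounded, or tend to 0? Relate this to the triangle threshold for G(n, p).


Number of potential triangles: C(38, 3) = 8436.
Each occurs with probability p³ ≈ (0.1316)³ ≈ 2.278029e-03.
By linearity: E[X] = C(38, 3)·p³ ≈ 8436 · 2.278029e-03 ≈ 19.2175.
Here α = 1, so p = 5/n is exactly at the triangle threshold p ~ 1/n. Asymptotically E[X] → c³/6 = 5³/6 = 125/6 ≈ 20.8333, a bounded constant. In this regime the triangle count is asymptotically Poisson(c³/6).

E[X] ≈ 19.2175; in regime p = Θ(1/n^{1}) E[X] stays bounded (at the triangle threshold p ~ 1/n).


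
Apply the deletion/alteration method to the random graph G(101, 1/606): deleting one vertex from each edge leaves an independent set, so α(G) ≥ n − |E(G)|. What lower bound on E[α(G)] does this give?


E[|E(G)|] = C(101, 2)·p = 5050 · (1/606) = 25/3.
E[α(G)] ≥ n − E[|E(G)|] = 101 − 25/3 = 278/3.
Numerically: ≈ 92.667.
(This is only a lower bound; the true E[α(G)] may be larger.)

E[α(G)] ≥ 278/3 ≈ 92.667.


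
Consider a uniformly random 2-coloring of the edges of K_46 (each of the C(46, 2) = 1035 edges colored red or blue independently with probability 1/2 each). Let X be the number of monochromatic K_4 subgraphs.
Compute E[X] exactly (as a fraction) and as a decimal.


Let X = Σ_S X_S over the C(46, 4) = 163185 subsets S of size 4, where X_S = 1 if the K_4 on S is monochromatic.
For a fixed S, the K_4 on S has C(4, 2) = 6 edges. P[all 6 edges red] = (1/2)^6, and likewise for blue, so P[monochromatic] = 2·(1/2)^6 = 2^{1 − 6} = 1/32.
By linearity of expectation: E[X] = C(46, 4) · 2^{1 − 6} = 163185 · 1/32 = 163185/32.
Numerically: E[X] ≈ 5099.5312.

E[X] = C(46,4)·2^(1−C(4,2)) = 163185/32 ≈ 5099.5312.


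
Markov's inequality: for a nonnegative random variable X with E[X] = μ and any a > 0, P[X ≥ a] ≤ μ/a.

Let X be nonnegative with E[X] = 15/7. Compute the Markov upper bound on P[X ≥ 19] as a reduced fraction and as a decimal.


μ = E[X] = 15/7, a = 19.
Markov: P[X ≥ 19] ≤ μ/a = (15/7)/19 = 15/133.
Numerically: ≈ 0.1128.
(Since a = 19 > μ = 2.1429, the bound 15/133 is < 1 and informative.)

P[X ≥ 19] ≤ 15/133 ≈ 0.1128.


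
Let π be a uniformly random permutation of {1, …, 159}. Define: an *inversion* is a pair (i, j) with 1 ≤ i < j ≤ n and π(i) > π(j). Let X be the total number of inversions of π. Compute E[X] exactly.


Write X = Σ X_I over the C(159, 2) = 12561 pairs i < j, with X_I the indicator of one inversion.
There are 12561 indicators.
For each fixed pair i < j, the values π(i) and π(j) are two distinct elements of {1, …, 159} in uniformly random order; by symmetry P[π(i) > π(j)] = 1/2.
By linearity: E[X] = 12561 · (1/2) = C(159, 2) · (1/2) = 12561/2 = 12561/2 ≈ 6280.50000.

E[X] = 12561/2 = 6280.50000.


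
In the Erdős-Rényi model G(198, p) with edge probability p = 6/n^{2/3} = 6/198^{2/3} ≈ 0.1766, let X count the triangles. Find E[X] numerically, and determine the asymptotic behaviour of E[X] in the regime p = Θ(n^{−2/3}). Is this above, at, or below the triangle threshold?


Number of potential triangles: C(198, 3) = 1274196.
Each occurs with probability p³ ≈ (0.1766)³ ≈ 5.509642e-03.
By linearity: E[X] = C(198, 3)·p³ ≈ 1274196 · 5.509642e-03 ≈ 7020.3636.
Since α = 2/3 < 1, p = c/n^{2/3} ≫ 1/n is above the triangle threshold p ~ 1/n. Asymptotically E[X] ~ (c³/6)·n^{3(1−α)} = (6³/6)·n^{1} → ∞; triangles are abundant w.h.p.

E[X] ≈ 7020.3636; in regime p = Θ(1/n^{2/3}) E[X] diverges (above the triangle threshold p ~ 1/n).


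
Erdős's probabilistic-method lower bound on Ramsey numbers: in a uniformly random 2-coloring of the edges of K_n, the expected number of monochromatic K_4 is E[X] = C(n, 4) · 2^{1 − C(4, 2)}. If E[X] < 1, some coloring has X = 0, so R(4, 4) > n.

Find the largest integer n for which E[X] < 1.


We need C(n, 4) · 2^{1 − 6} < 1, i.e. C(n, 4) < 2^{6 − 1} = 32.
Check values of n near the boundary:
  n = 4: C(4, 4) = 1; 1 < 32? YES
  n = 5: C(5, 4) = 5; 5 < 32? YES
  n = 6: C(6, 4) = 15; 15 < 32? YES
  n = 7: C(7, 4) = 35; 35 < 32? NO
  n = 8: C(8, 4) = 70; 70 < 32? NO
  n = 9: C(9, 4) = 126; 126 < 32? NO
The largest n with C(n, 4) < 32 is n = 6 (where E[X] = 15/32 ≈ 0.46875). Hence R(4, 4) > 6, i.e. R(4, 4) ≥ 7.

Largest n = 6; hence R(4, 4) > 6.


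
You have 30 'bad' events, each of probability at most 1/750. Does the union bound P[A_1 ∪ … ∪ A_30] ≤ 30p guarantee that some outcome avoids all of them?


Union bound: P[∪_{i=1}^{30} A_i] ≤ Σ_i P[A_i] ≤ 30·p = 30·(1/750) = 1/25.
Numerically: 1/25 ≈ 0.0400.
Is 1/25 < 1? YES.
Since P[∪ A_i] ≤ 1/25 < 1, the complement has P[∩ A_i^c] ≥ 1 − 1/25 = 24/25 > 0, so some outcome avoids every A_i.

30·p = 1/25 ≈ 0.0400; existence CERTIFIED by the union bound.


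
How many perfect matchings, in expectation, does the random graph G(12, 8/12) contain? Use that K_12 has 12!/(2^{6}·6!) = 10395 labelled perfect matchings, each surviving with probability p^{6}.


K_12 has 12!/(2^{6}·6!) = 10395 labelled perfect matchings.
For each such perfect matching H, let X_H = 1 if all 6 edges of H are present in G. Then P[X_H = 1] = p^{6} = (2/3)^{6} = 64/729.
By linearity of expectation: E[X] = Σ_H E[X_H] = 10395 · p^{6} = 10395 · 64/729 = 24640/27.
Numerically: E[X] ≈ 912.59.

E[X] = 10395 · (2/3)^{6} = 24640/27 ≈ 912.59.


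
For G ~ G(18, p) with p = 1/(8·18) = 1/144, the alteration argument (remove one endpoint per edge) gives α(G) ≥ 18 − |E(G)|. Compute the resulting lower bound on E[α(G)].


E[|E(G)|] = C(18, 2)·p = 153 · (1/144) = 17/16.
E[α(G)] ≥ n − E[|E(G)|] = 18 − 17/16 = 271/16.
Numerically: ≈ 16.937500.
(This is only a lower bound; the true E[α(G)] may be larger.)

E[α(G)] ≥ 271/16 ≈ 16.937500.


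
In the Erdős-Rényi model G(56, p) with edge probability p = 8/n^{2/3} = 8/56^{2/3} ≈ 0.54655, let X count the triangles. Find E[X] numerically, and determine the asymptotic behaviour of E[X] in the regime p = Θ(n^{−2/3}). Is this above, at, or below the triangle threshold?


Number of potential triangles: C(56, 3) = 27720.
Each occurs with probability p³ ≈ (0.54655)³ ≈ 1.6326531e-01.
By linearity: E[X] = C(56, 3)·p³ ≈ 27720 · 1.6326531e-01 ≈ 4525.71429.
Since α = 2/3 < 1, p = c/n^{2/3} ≫ 1/n is above the triangle threshold p ~ 1/n. Asymptotically E[X] ~ (c³/6)·n^{3(1−α)} = (8³/6)·n^{1} → ∞; triangles are abundant w.h.p.

E[X] ≈ 4525.71429; in regime p = Θ(1/n^{2/3}) E[X] diverges (above the triangle threshold p ~ 1/n).


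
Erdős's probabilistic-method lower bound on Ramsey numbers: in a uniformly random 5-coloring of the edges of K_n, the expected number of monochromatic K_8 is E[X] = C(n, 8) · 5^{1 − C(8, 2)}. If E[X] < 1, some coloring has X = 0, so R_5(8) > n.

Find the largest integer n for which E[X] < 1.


We need C(n, 8) · 5^{1 − 28} < 1, i.e. C(n, 8) < 5^{28 − 1} = 7450580596923828125.
Check values of n near the boundary:
  n = 857: C(857, 8) = 6983854138365964575; 6983854138365964575 < 7450580596923828125? YES
  n = 858: C(858, 8) = 7049584530256467771; 7049584530256467771 < 7450580596923828125? YES
  n = 859: C(859, 8) = 7115855595170747139; 7115855595170747139 < 7450580596923828125? YES
  n = 860: C(860, 8) = 7182671140665308145; 7182671140665308145 < 7450580596923828125? YES
  n = 861: C(861, 8) = 7250034996615275865; 7250034996615275865 < 7450580596923828125? YES
  n = 862: C(862, 8) = 7317951015318931845; 7317951015318931845 < 7450580596923828125? YES
  n = 863: C(863, 8) = 7386423071602617757; 7386423071602617757 < 7450580596923828125? YES
  n = 864: C(864, 8) = 7455455062926006708; 7455455062926006708 < 7450580596923828125? NO
  n = 865: C(865, 8) = 7525050909487743060; 7525050909487743060 < 7450580596923828125? NO
The largest n with C(n, 8) < 7450580596923828125 is n = 863 (where E[X] = 7386423071602617757/7450580596923828125 ≈ 0.991). Hence R_5(8) > 863, i.e. R_5(8) ≥ 864.

Largest n = 863; hence R_5(8) > 863.


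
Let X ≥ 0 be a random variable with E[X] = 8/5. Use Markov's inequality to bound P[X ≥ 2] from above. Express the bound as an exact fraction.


μ = E[X] = 8/5, a = 2.
Markov: P[X ≥ 2] ≤ μ/a = (8/5)/2 = 4/5.
Numerically: ≈ 0.80000.
(Since a = 2 > μ = 1.60000, the bound 4/5 is < 1 and informative.)

P[X ≥ 2] ≤ 4/5 ≈ 0.80000.


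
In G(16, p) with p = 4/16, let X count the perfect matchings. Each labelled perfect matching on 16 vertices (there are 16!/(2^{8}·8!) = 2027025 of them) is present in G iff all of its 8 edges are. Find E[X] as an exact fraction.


K_16 has 16!/(2^{8}·8!) = 2027025 labelled perfect matchings.
For each such perfect matching H, let X_H = 1 if all 8 edges of H are present in G. Then P[X_H = 1] = p^{8} = (1/4)^{8} = 1/65536.
Summing the indicators: E[X] = Σ_H E[X_H] = 2027025 · p^{8} = 2027025 · 1/65536 = 2027025/65536.
Numerically: E[X] ≈ 30.93.

E[X] = 2027025 · (1/4)^{8} = 2027025/65536 ≈ 30.93.


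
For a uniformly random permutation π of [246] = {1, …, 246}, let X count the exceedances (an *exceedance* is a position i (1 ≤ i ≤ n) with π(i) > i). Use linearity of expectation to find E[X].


Write X = Σ_{i=1}^{246} X_i, where X_i = 1_{π(i) > i}.
For each fixed i, π(i) is uniform over {1, …, 246} (marginal of a uniform permutation), so P[π(i) > i] = (n − i)/n. Summing: Σ_{i=1}^{246} (n − i)/n = (0 + 1 + … + 245)/246 = 246(246 − 1)/(2·246) = (246 − 1)/2.
Hence E[X] = Σ_{i=1}^{246} (246 − i)/246 = 245/2 ≈ 122.500.

E[X] = 245/2 = 122.500.


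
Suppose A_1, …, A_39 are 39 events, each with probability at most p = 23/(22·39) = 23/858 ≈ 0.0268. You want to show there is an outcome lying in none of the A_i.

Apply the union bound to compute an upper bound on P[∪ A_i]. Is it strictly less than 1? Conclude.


Union bound: P[∪_{i=1}^{39} A_i] ≤ Σ_i P[A_i] ≤ 39·p = 39·(23/858) = 23/22.
Numerically: 23/22 ≈ 1.0455.
Is 23/22 < 1? NO.
Since the bound 23/22 is ≥ 1, the union bound is uninformative here; it does NOT by itself certify existence.

39·p = 23/22 ≈ 1.0455; existence NOT certified by the union bound.


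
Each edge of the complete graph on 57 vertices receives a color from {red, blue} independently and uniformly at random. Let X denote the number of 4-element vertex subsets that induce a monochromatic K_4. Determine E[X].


Let X = Σ_S X_S over the C(57, 4) = 395010 subsets S of size 4, where X_S = 1 if the K_4 on S is monochromatic.
For a fixed S, the K_4 on S has C(4, 2) = 6 edges. P[all 6 edges red] = (1/2)^6, and likewise for blue, so P[monochromatic] = 2·(1/2)^6 = 2^{1 − 6} = 1/32.
Summing: E[X] = C(57, 4) · 2^{1 − 6} = 395010 · 1/32 = 197505/16.
Numerically: E[X] ≈ 12344.062.

E[X] = C(57,4)·2^(1−C(4,2)) = 197505/16 ≈ 12344.062.


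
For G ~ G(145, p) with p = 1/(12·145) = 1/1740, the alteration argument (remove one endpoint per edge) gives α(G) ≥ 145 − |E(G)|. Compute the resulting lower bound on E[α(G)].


E[|E(G)|] = C(145, 2)·p = 10440 · (1/1740) = 6.
E[α(G)] ≥ n − E[|E(G)|] = 145 − 6 = 139.
Numerically: ≈ 139.000.
(This is only a lower bound; the true E[α(G)] may be larger.)

E[α(G)] ≥ 139 ≈ 139.000.


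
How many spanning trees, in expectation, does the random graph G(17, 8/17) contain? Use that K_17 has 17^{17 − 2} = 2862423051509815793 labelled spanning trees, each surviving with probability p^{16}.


K_17 has 17^{17 − 2} = 2862423051509815793 labelled spanning trees.
For each such spanning tree H, let X_H = 1 if all 16 edges of H are present in G. Then P[X_H = 1] = p^{16} = (8/17)^{16} = 281474976710656/48661191875666868481.
By linearity: E[X] = Σ_H E[X_H] = 2862423051509815793 · p^{16} = 2862423051509815793 · 281474976710656/48661191875666868481 = 281474976710656/17.
Numerically: E[X] ≈ 1.65574e+13.

E[X] = 2862423051509815793 · (8/17)^{16} = 281474976710656/17 ≈ 1.65574e+13.


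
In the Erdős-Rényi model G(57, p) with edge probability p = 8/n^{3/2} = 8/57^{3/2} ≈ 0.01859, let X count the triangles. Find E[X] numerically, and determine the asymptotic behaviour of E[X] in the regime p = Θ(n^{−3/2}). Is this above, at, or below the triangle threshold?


Number of potential triangles: C(57, 3) = 29260.
Each occurs with probability p³ ≈ (0.01859)³ ≈ 6.4244079e-06.
By linearity: E[X] = C(57, 3)·p³ ≈ 29260 · 6.4244079e-06 ≈ 0.18798.
Since α = 3/2 > 1, p = c/n^{3/2} = o(1/n) is below the triangle threshold p ~ 1/n. Asymptotically E[X] ~ (c³/6)·n^{3(1−α)} = (8³/6)·n^{-1.5} → 0, so by Markov's inequality G has no triangles w.h.p.

E[X] ≈ 0.18798; in regime p = Θ(1/n^{3/2}) E[X] tends to 0 (below the triangle threshold p ~ 1/n).


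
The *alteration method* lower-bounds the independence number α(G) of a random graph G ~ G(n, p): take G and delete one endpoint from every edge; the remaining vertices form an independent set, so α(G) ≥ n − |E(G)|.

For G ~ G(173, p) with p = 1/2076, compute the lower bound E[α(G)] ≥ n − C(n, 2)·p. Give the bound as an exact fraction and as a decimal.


E[|E(G)|] = C(173, 2)·p = 14878 · (1/2076) = 43/6.
E[α(G)] ≥ n − E[|E(G)|] = 173 − 43/6 = 995/6.
Numerically: ≈ 165.83333.
(This is only a lower bound; the true E[α(G)] may be larger.)

E[α(G)] ≥ 995/6 ≈ 165.83333.


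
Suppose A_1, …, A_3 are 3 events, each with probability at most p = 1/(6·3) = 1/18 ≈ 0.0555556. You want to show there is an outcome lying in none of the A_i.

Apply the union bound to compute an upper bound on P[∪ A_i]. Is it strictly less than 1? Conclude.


Union bound: P[∪_{i=1}^{3} A_i] ≤ Σ_i P[A_i] ≤ 3·p = 3·(1/18) = 1/6.
Numerically: 1/6 ≈ 0.1666667.
Is 1/6 < 1? YES.
Since P[∪ A_i] ≤ 1/6 < 1, the complement has P[∩ A_i^c] ≥ 1 − 1/6 = 5/6 > 0, so some outcome avoids every A_i.

3·p = 1/6 ≈ 0.1666667; existence CERTIFIED by the union bound.


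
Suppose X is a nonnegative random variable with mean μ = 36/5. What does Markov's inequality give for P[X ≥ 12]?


μ = E[X] = 36/5, a = 12.
Markov: P[X ≥ 12] ≤ μ/a = (36/5)/12 = 3/5.
Numerically: ≈ 0.600.
(Since a = 12 > μ = 7.200, the bound 3/5 is < 1 and informative.)

P[X ≥ 12] ≤ 3/5 ≈ 0.600.


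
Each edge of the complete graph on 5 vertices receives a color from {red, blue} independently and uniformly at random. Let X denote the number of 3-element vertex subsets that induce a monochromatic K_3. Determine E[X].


Let X = Σ_S X_S over the C(5, 3) = 10 subsets S of size 3, where X_S = 1 if the K_3 on S is monochromatic.
For a fixed S, the K_3 on S has C(3, 2) = 3 edges. P[all 3 edges red] = (1/2)^3, and likewise for blue, so P[monochromatic] = 2·(1/2)^3 = 2^{1 − 3} = 1/4.
By linearity: E[X] = C(5, 3) · 2^{1 − 3} = 10 · 1/4 = 5/2.
Numerically: E[X] ≈ 2.500000.

E[X] = C(5,3)·2^(1−C(3,2)) = 5/2 ≈ 2.500000.


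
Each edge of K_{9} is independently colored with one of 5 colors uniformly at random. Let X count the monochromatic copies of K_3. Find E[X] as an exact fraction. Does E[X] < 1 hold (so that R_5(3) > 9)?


E[X] = C(9, 3) · 5^{1 − 3} = 84 · 5^{−2} = 84/25.
As a reduced fraction: E[X] = 84/25 ≈ 3.360.
Is E[X] < 1? NO.
Since E[X] ≥ 1, the first-moment bound is inconclusive at n = 9; it does NOT by itself certify R_5(3) > 9.

E[X] = 84/25 ≈ 3.360; E[X] ≥ 1; first-moment method inconclusive here.


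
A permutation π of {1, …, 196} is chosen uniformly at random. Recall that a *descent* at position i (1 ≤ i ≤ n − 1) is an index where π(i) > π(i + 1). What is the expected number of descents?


Write X = Σ X_I over i = 1, …, 195, with X_I the indicator of one descent.
There are 195 indicators.
For each fixed i, the pair (π(i), π(i+1)) is a uniformly random ordered pair of distinct values from {1, …, 196}; by symmetry P[π(i) > π(i+1)] = 1/2.
By linearity: E[X] = 195 · (1/2) = (196 − 1) · (1/2) = 195/2 ≈ 97.50000.

E[X] = 195/2 = 97.50000.


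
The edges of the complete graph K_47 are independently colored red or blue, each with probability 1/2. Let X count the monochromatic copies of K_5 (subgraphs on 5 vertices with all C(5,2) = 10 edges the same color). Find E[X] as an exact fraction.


Let X = Σ_S X_S over the C(47, 5) = 1533939 subsets S of size 5, where X_S = 1 if the K_5 on S is monochromatic.
For a fixed S, the K_5 on S has C(5, 2) = 10 edges. P[all 10 edges red] = (1/2)^10, and likewise for blue, so P[monochromatic] = 2·(1/2)^10 = 2^{1 − 10} = 1/512.
By linearity of expectation: E[X] = C(47, 5) · 2^{1 − 10} = 1533939 · 1/512 = 1533939/512.
Numerically: E[X] ≈ 2995.974609.

E[X] = C(47,5)·2^(1−C(5,2)) = 1533939/512 ≈ 2995.974609.


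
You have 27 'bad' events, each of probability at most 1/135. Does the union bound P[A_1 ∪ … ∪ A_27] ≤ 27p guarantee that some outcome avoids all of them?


Union bound: P[∪_{i=1}^{27} A_i] ≤ Σ_i P[A_i] ≤ 27·p = 27·(1/135) = 1/5.
Numerically: 1/5 ≈ 0.200000.
Is 1/5 < 1? YES.
Since P[∪ A_i] ≤ 1/5 < 1, the complement has P[∩ A_i^c] ≥ 1 − 1/5 = 4/5 > 0, so some outcome avoids every A_i.

27·p = 1/5 ≈ 0.200000; existence CERTIFIED by the union bound.


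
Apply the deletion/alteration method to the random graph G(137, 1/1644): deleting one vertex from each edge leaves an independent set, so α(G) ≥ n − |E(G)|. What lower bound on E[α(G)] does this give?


E[|E(G)|] = C(137, 2)·p = 9316 · (1/1644) = 17/3.
E[α(G)] ≥ n − E[|E(G)|] = 137 − 17/3 = 394/3.
Numerically: ≈ 131.333333.
(This is only a lower bound; the true E[α(G)] may be larger.)

E[α(G)] ≥ 394/3 ≈ 131.333333.


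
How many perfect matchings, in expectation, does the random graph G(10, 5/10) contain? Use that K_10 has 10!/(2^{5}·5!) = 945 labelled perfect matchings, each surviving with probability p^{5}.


K_10 has 10!/(2^{5}·5!) = 945 labelled perfect matchings.
For each such perfect matching H, let X_H = 1 if all 5 edges of H are present in G. Then P[X_H = 1] = p^{5} = (1/2)^{5} = 1/32.
By linearity of expectation: E[X] = Σ_H E[X_H] = 945 · p^{5} = 945 · 1/32 = 945/32.
Numerically: E[X] ≈ 29.5312.

E[X] = 945 · (1/2)^{5} = 945/32 ≈ 29.5312.


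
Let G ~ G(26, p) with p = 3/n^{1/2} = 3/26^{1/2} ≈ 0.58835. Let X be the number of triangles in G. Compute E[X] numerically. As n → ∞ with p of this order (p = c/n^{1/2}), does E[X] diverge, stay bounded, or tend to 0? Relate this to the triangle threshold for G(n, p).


Number of potential triangles: C(26, 3) = 2600.
Each occurs with probability p³ ≈ (0.58835)³ ≈ 2.0365906e-01.
By linearity: E[X] = C(26, 3)·p³ ≈ 2600 · 2.0365906e-01 ≈ 529.51356.
Since α = 1/2 < 1, p = c/n^{1/2} ≫ 1/n is above the triangle threshold p ~ 1/n. Asymptotically E[X] ~ (c³/6)·n^{3(1−α)} = (3³/6)·n^{1.5} → ∞; triangles are abundant w.h.p.

E[X] ≈ 529.51356; in regime p = Θ(1/n^{1/2}) E[X] diverges (above the triangle threshold p ~ 1/n).


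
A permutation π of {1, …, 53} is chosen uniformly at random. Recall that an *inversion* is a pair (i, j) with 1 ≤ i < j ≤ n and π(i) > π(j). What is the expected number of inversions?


Write X = Σ X_I over the C(53, 2) = 1378 pairs i < j, with X_I the indicator of one inversion.
There are 1378 indicators.
For each fixed pair i < j, the values π(i) and π(j) are two distinct elements of {1, …, 53} in uniformly random order; by symmetry P[π(i) > π(j)] = 1/2.
By linearity: E[X] = 1378 · (1/2) = C(53, 2) · (1/2) = 1378/2 = 689 ≈ 689.000000.

E[X] = 689 = 689.000000.


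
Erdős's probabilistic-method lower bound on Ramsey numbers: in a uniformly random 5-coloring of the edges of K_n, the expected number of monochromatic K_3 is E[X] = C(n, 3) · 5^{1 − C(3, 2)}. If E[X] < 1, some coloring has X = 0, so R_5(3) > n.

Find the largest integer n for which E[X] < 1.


We need C(n, 3) · 5^{1 − 3} < 1, i.e. C(n, 3) < 5^{3 − 1} = 25.
Check values of n near the boundary:
  n = 5: C(5, 3) = 10; 10 < 25? YES
  n = 6: C(6, 3) = 20; 20 < 25? YES
  n = 7: C(7, 3) = 35; 35 < 25? NO
  n = 8: C(8, 3) = 56; 56 < 25? NO
  n = 9: C(9, 3) = 84; 84 < 25? NO
The largest n with C(n, 3) < 25 is n = 6 (where E[X] = 4/5 ≈ 0.8000). Hence R_5(3) > 6, i.e. R_5(3) ≥ 7.

Largest n = 6; hence R_5(3) > 6.


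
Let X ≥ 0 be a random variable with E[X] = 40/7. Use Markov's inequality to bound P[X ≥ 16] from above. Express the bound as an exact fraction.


μ = E[X] = 40/7, a = 16.
Markov: P[X ≥ 16] ≤ μ/a = (40/7)/16 = 5/14.
Numerically: ≈ 0.357143.
(Since a = 16 > μ = 5.714286, the bound 5/14 is < 1 and informative.)

P[X ≥ 16] ≤ 5/14 ≈ 0.357143.


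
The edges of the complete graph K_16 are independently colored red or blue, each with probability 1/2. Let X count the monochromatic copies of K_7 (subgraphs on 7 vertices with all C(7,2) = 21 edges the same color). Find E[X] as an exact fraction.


Let X = Σ_S X_S over the C(16, 7) = 11440 subsets S of size 7, where X_S = 1 if the K_7 on S is monochromatic.
For a fixed S, the K_7 on S has C(7, 2) = 21 edges. P[all 21 edges red] = (1/2)^21, and likewise for blue, so P[monochromatic] = 2·(1/2)^21 = 2^{1 − 21} = 1/1048576.
Summing: E[X] = C(16, 7) · 2^{1 − 21} = 11440 · 1/1048576 = 715/65536.
Numerically: E[X] ≈ 0.01091.

E[X] = C(16,7)·2^(1−C(7,2)) = 715/65536 ≈ 0.01091.


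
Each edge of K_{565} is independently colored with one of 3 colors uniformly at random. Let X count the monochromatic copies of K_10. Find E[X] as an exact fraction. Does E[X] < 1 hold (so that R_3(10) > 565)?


E[X] = C(565, 10) · 3^{1 − 45} = 843210704398024361828 · 3^{−44} = 843210704398024361828/984770902183611232881.
As a reduced fraction: E[X] = 843210704398024361828/984770902183611232881 ≈ 0.856251.
Is E[X] < 1? YES.
Since E[X] < 1, there exists a 3-coloring of K_{565} with no monochromatic K_10; hence R_3(10) > 565.

E[X] = 843210704398024361828/984770902183611232881 ≈ 0.856251; E[X] < 1, so R_3(10) > 565.
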